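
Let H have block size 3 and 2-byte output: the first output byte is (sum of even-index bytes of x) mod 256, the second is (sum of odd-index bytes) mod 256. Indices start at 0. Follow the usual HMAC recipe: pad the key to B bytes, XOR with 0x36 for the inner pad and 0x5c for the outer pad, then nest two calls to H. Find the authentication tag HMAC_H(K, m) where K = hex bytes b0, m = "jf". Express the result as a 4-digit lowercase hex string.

Key hex bytes b0 is 1 byte ≤ B = 3; zero-pad to 3 bytes: K' = b0 00 00.
K' ⊕ ipad = 86 36 36.  K' ⊕ opad = ec 5c 5c.
Inner input = (K'⊕ipad) ∥ m = 86 36 36 ∥ 6a 66.
Inner hash: even-index sum = 290 mod 256 = 34; odd-index sum = 160 mod 256 = 160 → 22 a0.
Outer input = (K'⊕opad) ∥ inner = ec 5c 5c ∥ 22 a0.
Outer hash (tag): even-index sum = 488 mod 256 = 232; odd-index sum = 126 mod 256 = 126 → e8 7e.

e87e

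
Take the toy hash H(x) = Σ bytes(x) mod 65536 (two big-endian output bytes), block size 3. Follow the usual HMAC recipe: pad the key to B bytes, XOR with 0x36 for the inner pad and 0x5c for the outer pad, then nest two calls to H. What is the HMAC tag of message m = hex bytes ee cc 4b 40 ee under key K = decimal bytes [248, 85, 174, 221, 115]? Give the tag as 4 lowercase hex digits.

00f1

Key decimal bytes [248, 85, 174, 221, 115] = f8 55 ae dd 73 is 5 bytes > B = 3, so hash it first: H(key) = 03 4b, then zero-pad to 3 bytes: K' = 03 4b 00.
K' ⊕ ipad = 35 7d 36.  K' ⊕ opad = 5f 17 5c.
Inner input = (K'⊕ipad) ∥ m = 35 7d 36 ∥ ee cc 4b 40 ee.
Inner hash: sum = 53+125+54+238+204+75+64+238 = 1051 → 04 1b.
Outer input = (K'⊕opad) ∥ inner = 5f 17 5c ∥ 04 1b.
Outer hash (tag): sum = 95+23+92+4+27 = 241 → 00 f1.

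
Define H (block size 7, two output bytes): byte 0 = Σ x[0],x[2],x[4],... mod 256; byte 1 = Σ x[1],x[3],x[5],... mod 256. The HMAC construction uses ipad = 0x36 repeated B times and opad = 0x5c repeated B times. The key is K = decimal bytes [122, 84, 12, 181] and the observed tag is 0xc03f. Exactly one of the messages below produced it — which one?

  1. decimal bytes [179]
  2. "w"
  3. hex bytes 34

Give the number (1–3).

Key decimal bytes [122, 84, 12, 181] = 7a 54 0c b5 is 4 bytes ≤ B = 7; zero-pad to 7 bytes: K' = 7a 54 0c b5 00 00 00.
K' ⊕ ipad = 4c 62 3a 83 36 36 36; K' ⊕ opad = 26 08 50 e9 5c 5c 5c.
m1: inner = H(4c 62 3a 83 36 36 36 b3) = f2 ce; tag = H(26 08 50 e9 5c 5c 5c f2 ce) = fc3f
m2: inner = H(4c 62 3a 83 36 36 36 77) = f2 92; tag = H(26 08 50 e9 5c 5c 5c f2 92) = c03f ← matches
m3: inner = H(4c 62 3a 83 36 36 36 34) = f2 4f; tag = H(26 08 50 e9 5c 5c 5c f2 4f) = 7d3f

2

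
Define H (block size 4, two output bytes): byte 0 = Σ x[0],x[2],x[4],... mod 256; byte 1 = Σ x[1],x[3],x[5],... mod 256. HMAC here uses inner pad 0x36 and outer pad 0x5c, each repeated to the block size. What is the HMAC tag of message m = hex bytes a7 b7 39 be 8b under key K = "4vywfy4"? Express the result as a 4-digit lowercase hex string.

8991

Key "4vywfy4" = 34 76 79 77 66 79 34 is 7 bytes > B = 4, so hash it first: H(key) = 47 66, then zero-pad to 4 bytes: K' = 47 66 00 00.
K' ⊕ ipad = 71 50 36 36.  K' ⊕ opad = 1b 3a 5c 5c.
Inner input = (K'⊕ipad) ∥ m = 71 50 36 36 ∥ a7 b7 39 be 8b.
Inner hash: even-index sum = 530 mod 256 = 18; odd-index sum = 507 mod 256 = 251 → 12 fb.
Outer input = (K'⊕opad) ∥ inner = 1b 3a 5c 5c ∥ 12 fb.
Outer hash (tag): even-index sum = 137 mod 256 = 137; odd-index sum = 401 mod 256 = 145 → 89 91.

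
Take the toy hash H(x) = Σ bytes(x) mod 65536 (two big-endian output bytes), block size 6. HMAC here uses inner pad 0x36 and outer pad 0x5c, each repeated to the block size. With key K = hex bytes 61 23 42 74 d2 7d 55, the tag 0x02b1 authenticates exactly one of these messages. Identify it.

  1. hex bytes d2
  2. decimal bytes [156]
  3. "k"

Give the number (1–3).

3

Key hex bytes 61 23 42 74 d2 7d 55 is 7 bytes > B = 6, so hash it first: H(key) = 02 de, then zero-pad to 6 bytes: K' = 02 de 00 00 00 00.
K' ⊕ ipad = 34 e8 36 36 36 36; K' ⊕ opad = 5e 82 5c 5c 5c 5c.
m1: inner = H(34 e8 36 36 36 36 d2) = 02 c6; tag = H(5e 82 5c 5c 5c 5c 02 c6) = 0318
m2: inner = H(34 e8 36 36 36 36 9c) = 02 90; tag = H(5e 82 5c 5c 5c 5c 02 90) = 02e2
m3: inner = H(34 e8 36 36 36 36 6b) = 02 5f; tag = H(5e 82 5c 5c 5c 5c 02 5f) = 02b1 ← matches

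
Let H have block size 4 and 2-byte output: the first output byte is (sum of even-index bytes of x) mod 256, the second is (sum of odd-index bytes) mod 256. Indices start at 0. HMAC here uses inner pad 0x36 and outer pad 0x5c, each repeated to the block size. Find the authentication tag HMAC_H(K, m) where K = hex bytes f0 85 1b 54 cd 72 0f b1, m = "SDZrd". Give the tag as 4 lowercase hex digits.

Key hex bytes f0 85 1b 54 cd 72 0f b1 is 8 bytes > B = 4, so hash it first: H(key) = e7 fc, then zero-pad to 4 bytes: K' = e7 fc 00 00.
K' ⊕ ipad = d1 ca 36 36.  K' ⊕ opad = bb a0 5c 5c.
Inner input = (K'⊕ipad) ∥ m = d1 ca 36 36 ∥ 53 44 5a 72 64.
Inner hash: even-index sum = 536 mod 256 = 24; odd-index sum = 438 mod 256 = 182 → 18 b6.
Outer input = (K'⊕opad) ∥ inner = bb a0 5c 5c ∥ 18 b6.
Outer hash (tag): even-index sum = 303 mod 256 = 47; odd-index sum = 434 mod 256 = 178 → 2f b2.

2fb2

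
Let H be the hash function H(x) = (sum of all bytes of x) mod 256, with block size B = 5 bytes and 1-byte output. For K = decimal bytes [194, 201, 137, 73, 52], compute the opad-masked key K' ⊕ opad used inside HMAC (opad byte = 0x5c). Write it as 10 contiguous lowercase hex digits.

Key decimal bytes [194, 201, 137, 73, 52] = c2 c9 89 49 34 is exactly B = 5 bytes: K' = c2 c9 89 49 34.
XOR each byte with 0x5c: c2⊕5c=9e, c9⊕5c=95, 89⊕5c=d5, 49⊕5c=15, 34⊕5c=68.

9e95d51568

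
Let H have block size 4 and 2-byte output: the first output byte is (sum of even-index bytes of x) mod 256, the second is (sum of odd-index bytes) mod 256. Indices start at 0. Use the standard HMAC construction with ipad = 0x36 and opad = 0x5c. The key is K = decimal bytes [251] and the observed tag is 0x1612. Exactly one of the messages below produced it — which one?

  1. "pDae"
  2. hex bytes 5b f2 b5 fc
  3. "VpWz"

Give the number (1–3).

2

Key decimal bytes [251] = fb is 1 byte ≤ B = 4; zero-pad to 4 bytes: K' = fb 00 00 00.
K' ⊕ ipad = cd 36 36 36; K' ⊕ opad = a7 5c 5c 5c.
m1: inner = H(cd 36 36 36 70 44 61 65) = d4 15; tag = H(a7 5c 5c 5c d4 15) = d7cd
m2: inner = H(cd 36 36 36 5b f2 b5 fc) = 13 5a; tag = H(a7 5c 5c 5c 13 5a) = 1612 ← matches
m3: inner = H(cd 36 36 36 56 70 57 7a) = b0 56; tag = H(a7 5c 5c 5c b0 56) = b30e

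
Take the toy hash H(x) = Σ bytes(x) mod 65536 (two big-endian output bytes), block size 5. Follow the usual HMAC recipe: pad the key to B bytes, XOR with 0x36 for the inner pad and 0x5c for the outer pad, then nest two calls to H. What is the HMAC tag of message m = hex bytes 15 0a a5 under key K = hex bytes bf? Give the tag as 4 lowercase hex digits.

Key hex bytes bf is 1 byte ≤ B = 5; zero-pad to 5 bytes: K' = bf 00 00 00 00.
K' ⊕ ipad = 89 36 36 36 36.  K' ⊕ opad = e3 5c 5c 5c 5c.
Inner input = (K'⊕ipad) ∥ m = 89 36 36 36 36 ∥ 15 0a a5.
Inner hash: sum = 137+54+54+54+54+21+10+165 = 549 → 02 25.
Outer input = (K'⊕opad) ∥ inner = e3 5c 5c 5c 5c ∥ 02 25.
Outer hash (tag): sum = 227+92+92+92+92+2+37 = 634 → 02 7a.

027a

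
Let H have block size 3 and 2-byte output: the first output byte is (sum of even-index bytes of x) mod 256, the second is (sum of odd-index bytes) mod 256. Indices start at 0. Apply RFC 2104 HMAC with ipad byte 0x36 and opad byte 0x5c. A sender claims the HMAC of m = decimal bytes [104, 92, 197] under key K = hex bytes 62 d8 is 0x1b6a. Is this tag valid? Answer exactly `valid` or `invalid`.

Key hex bytes 62 d8 is 2 bytes ≤ B = 3; zero-pad to 3 bytes: K' = 62 d8 00.
K' ⊕ ipad = 54 ee 36; K' ⊕ opad = 3e 84 5c.
Inner hash: even-index sum = 230 mod 256 = 230; odd-index sum = 539 mod 256 = 27 → e6 1b.
Outer hash (recomputed tag): even-index sum = 181 mod 256 = 181; odd-index sum = 362 mod 256 = 106 → b5 6a.
Recomputed tag = b56a; claimed = 1b6a → mismatch.

invalid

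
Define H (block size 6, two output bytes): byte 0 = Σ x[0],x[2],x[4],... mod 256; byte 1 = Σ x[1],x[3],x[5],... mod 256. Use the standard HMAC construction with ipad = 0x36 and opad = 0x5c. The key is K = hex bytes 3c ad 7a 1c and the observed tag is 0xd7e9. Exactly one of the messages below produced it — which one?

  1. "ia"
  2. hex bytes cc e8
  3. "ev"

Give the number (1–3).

Key hex bytes 3c ad 7a 1c is 4 bytes ≤ B = 6; zero-pad to 6 bytes: K' = 3c ad 7a 1c 00 00.
K' ⊕ ipad = 0a 9b 4c 2a 36 36; K' ⊕ opad = 60 f1 26 40 5c 5c.
m1: inner = H(0a 9b 4c 2a 36 36 69 61) = f5 5c; tag = H(60 f1 26 40 5c 5c f5 5c) = d7e9 ← matches
m2: inner = H(0a 9b 4c 2a 36 36 cc e8) = 58 e3; tag = H(60 f1 26 40 5c 5c 58 e3) = 3a70
m3: inner = H(0a 9b 4c 2a 36 36 65 76) = f1 71; tag = H(60 f1 26 40 5c 5c f1 71) = d3fe

1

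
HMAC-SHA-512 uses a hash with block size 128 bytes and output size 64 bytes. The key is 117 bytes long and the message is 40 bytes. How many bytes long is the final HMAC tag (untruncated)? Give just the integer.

64

The tag is one SHA-512 digest: 64 bytes.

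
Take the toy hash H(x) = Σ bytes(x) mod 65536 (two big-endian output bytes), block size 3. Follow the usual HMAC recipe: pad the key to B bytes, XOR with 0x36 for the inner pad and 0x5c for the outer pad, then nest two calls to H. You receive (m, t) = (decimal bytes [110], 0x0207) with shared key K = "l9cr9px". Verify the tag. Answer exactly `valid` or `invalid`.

Key "l9cr9px" = 6c 39 63 72 39 70 78 is 7 bytes > B = 3, so hash it first: H(key) = 02 9b, then zero-pad to 3 bytes: K' = 02 9b 00.
K' ⊕ ipad = 34 ad 36; K' ⊕ opad = 5e c7 5c.
Inner hash: sum = 52+173+54+110 = 389 → 01 85.
Outer hash (recomputed tag): sum = 94+199+92+1+133 = 519 → 02 07.
Recomputed tag = 0207; claimed = 0207 → match.

valid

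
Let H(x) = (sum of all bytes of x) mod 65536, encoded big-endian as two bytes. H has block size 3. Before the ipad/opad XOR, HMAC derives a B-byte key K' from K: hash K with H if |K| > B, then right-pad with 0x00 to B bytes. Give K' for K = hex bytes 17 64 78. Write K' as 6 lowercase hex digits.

176478

Key hex bytes 17 64 78 is exactly B = 3 bytes: K' = 17 64 78.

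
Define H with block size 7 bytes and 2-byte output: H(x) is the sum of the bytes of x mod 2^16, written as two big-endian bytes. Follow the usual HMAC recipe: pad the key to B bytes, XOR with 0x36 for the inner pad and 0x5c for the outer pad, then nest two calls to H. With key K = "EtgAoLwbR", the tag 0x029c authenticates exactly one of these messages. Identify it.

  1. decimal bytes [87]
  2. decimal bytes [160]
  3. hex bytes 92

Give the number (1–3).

2

Key "EtgAoLwbR" = 45 74 67 41 6f 4c 77 62 52 is 9 bytes > B = 7, so hash it first: H(key) = 03 47, then zero-pad to 7 bytes: K' = 03 47 00 00 00 00 00.
K' ⊕ ipad = 35 71 36 36 36 36 36; K' ⊕ opad = 5f 1b 5c 5c 5c 5c 5c.
m1: inner = H(35 71 36 36 36 36 36 57) = 02 0b; tag = H(5f 1b 5c 5c 5c 5c 5c 02 0b) = 0253
m2: inner = H(35 71 36 36 36 36 36 a0) = 02 54; tag = H(5f 1b 5c 5c 5c 5c 5c 02 54) = 029c ← matches
m3: inner = H(35 71 36 36 36 36 36 92) = 02 46; tag = H(5f 1b 5c 5c 5c 5c 5c 02 46) = 028e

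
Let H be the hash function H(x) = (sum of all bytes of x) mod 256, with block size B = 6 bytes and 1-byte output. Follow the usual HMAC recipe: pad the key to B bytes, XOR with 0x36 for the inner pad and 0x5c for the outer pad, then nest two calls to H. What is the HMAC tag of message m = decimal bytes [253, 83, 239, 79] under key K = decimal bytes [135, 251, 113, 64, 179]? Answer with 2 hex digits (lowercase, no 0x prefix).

Key decimal bytes [135, 251, 113, 64, 179] = 87 fb 71 40 b3 is 5 bytes ≤ B = 6; zero-pad to 6 bytes: K' = 87 fb 71 40 b3 00.
K' ⊕ ipad = b1 cd 47 76 85 36.  K' ⊕ opad = db a7 2d 1c ef 5c.
Inner input = (K'⊕ipad) ∥ m = b1 cd 47 76 85 36 ∥ fd 53 ef 4f.
Inner hash: sum = 177+205+71+118+133+54+253+83+239+79 = 1412; mod 256 = 132 → 84.
Outer input = (K'⊕opad) ∥ inner = db a7 2d 1c ef 5c ∥ 84.
Outer hash (tag): sum = 219+167+45+28+239+92+132 = 922; mod 256 = 154 → 9a.

9a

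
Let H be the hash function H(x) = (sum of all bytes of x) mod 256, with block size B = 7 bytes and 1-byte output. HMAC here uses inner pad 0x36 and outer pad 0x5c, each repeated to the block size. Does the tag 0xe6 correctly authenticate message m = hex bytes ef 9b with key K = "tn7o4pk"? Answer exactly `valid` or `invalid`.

valid

Key "tn7o4pk" = 74 6e 37 6f 34 70 6b is exactly B = 7 bytes: K' = 74 6e 37 6f 34 70 6b.
K' ⊕ ipad = 42 58 01 59 02 46 5d; K' ⊕ opad = 28 32 6b 33 68 2c 37.
Inner hash: sum = 66+88+1+89+2+70+93+239+155 = 803; mod 256 = 35 → 23.
Outer hash (recomputed tag): sum = 40+50+107+51+104+44+55+35 = 486; mod 256 = 230 → e6.
Recomputed tag = e6; claimed = e6 → match.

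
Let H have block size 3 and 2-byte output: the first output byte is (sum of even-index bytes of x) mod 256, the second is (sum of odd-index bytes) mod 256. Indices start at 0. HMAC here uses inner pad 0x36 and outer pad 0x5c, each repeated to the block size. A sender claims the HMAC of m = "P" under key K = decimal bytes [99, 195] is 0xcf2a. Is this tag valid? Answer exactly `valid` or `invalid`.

invalid

Key decimal bytes [99, 195] = 63 c3 is 2 bytes ≤ B = 3; zero-pad to 3 bytes: K' = 63 c3 00.
K' ⊕ ipad = 55 f5 36; K' ⊕ opad = 3f 9f 5c.
Inner hash: even-index sum = 139 mod 256 = 139; odd-index sum = 325 mod 256 = 69 → 8b 45.
Outer hash (recomputed tag): even-index sum = 224 mod 256 = 224; odd-index sum = 298 mod 256 = 42 → e0 2a.
Recomputed tag = e02a; claimed = cf2a → mismatch.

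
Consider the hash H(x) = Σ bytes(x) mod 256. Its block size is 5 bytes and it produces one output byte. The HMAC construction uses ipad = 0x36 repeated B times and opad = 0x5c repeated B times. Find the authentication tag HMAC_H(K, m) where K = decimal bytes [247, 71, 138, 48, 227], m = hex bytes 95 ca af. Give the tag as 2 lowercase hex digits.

Key decimal bytes [247, 71, 138, 48, 227] = f7 47 8a 30 e3 is exactly B = 5 bytes: K' = f7 47 8a 30 e3.
K' ⊕ ipad = c1 71 bc 06 d5.  K' ⊕ opad = ab 1b d6 6c bf.
Inner input = (K'⊕ipad) ∥ m = c1 71 bc 06 d5 ∥ 95 ca af.
Inner hash: sum = 193+113+188+6+213+149+202+175 = 1239; mod 256 = 215 → d7.
Outer input = (K'⊕opad) ∥ inner = ab 1b d6 6c bf ∥ d7.
Outer hash (tag): sum = 171+27+214+108+191+215 = 926; mod 256 = 158 → 9e.

9e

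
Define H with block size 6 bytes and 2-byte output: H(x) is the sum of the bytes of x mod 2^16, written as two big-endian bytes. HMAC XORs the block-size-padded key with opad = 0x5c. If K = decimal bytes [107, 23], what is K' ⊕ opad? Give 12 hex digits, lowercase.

374b5c5c5c5c

Key decimal bytes [107, 23] = 6b 17 is 2 bytes ≤ B = 6; zero-pad to 6 bytes: K' = 6b 17 00 00 00 00.
XOR each byte with 0x5c: 6b⊕5c=37, 17⊕5c=4b, 00⊕5c=5c, 00⊕5c=5c, 00⊕5c=5c, 00⊕5c=5c.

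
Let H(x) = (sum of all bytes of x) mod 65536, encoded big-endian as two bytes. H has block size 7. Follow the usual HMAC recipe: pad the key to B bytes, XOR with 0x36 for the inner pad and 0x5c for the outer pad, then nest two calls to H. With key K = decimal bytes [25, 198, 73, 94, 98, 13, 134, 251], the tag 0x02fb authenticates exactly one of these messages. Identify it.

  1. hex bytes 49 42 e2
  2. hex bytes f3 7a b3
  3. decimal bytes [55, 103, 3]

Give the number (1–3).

Key decimal bytes [25, 198, 73, 94, 98, 13, 134, 251] = 19 c6 49 5e 62 0d 86 fb is 8 bytes > B = 7, so hash it first: H(key) = 03 76, then zero-pad to 7 bytes: K' = 03 76 00 00 00 00 00.
K' ⊕ ipad = 35 40 36 36 36 36 36; K' ⊕ opad = 5f 2a 5c 5c 5c 5c 5c.
m1: inner = H(35 40 36 36 36 36 36 49 42 e2) = 02 f0; tag = H(5f 2a 5c 5c 5c 5c 5c 02 f0) = 0347
m2: inner = H(35 40 36 36 36 36 36 f3 7a b3) = 03 a3; tag = H(5f 2a 5c 5c 5c 5c 5c 03 a3) = 02fb ← matches
m3: inner = H(35 40 36 36 36 36 36 37 67 03) = 02 24; tag = H(5f 2a 5c 5c 5c 5c 5c 02 24) = 027b

2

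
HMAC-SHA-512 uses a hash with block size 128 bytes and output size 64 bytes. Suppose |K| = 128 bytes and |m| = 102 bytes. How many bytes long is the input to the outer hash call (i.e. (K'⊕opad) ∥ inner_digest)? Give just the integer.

192

Key is 128 ≤ 128 bytes, zero-padded: |K'| = 128.
Outer input = (K'⊕opad) ∥ H(inner) → 128 + 64 = 192 bytes.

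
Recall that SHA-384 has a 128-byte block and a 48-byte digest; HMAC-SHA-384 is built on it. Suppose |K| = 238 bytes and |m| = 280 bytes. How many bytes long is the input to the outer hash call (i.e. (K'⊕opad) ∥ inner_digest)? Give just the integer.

176

Key is 238 > 128 bytes, so it is hashed to 48 bytes then zero-padded to 128: |K'| = 128.
Outer input = (K'⊕opad) ∥ H(inner) → 128 + 48 = 176 bytes.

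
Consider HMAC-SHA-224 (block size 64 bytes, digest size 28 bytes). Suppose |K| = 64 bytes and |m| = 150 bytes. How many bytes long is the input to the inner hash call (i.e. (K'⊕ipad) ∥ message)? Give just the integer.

214

Key is 64 ≤ 64 bytes, zero-padded: |K'| = 64.
Inner input = (K'⊕ipad) ∥ m → 64 + 150 = 214 bytes.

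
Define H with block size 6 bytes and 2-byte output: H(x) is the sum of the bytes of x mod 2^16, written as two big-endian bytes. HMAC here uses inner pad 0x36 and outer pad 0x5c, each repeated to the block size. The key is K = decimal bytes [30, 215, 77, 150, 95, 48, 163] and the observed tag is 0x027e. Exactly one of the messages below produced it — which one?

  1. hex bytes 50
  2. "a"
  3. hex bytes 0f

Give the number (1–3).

Key decimal bytes [30, 215, 77, 150, 95, 48, 163] = 1e d7 4d 96 5f 30 a3 is 7 bytes > B = 6, so hash it first: H(key) = 03 0a, then zero-pad to 6 bytes: K' = 03 0a 00 00 00 00.
K' ⊕ ipad = 35 3c 36 36 36 36; K' ⊕ opad = 5f 56 5c 5c 5c 5c.
m1: inner = H(35 3c 36 36 36 36 50) = 01 99; tag = H(5f 56 5c 5c 5c 5c 01 99) = 02bf
m2: inner = H(35 3c 36 36 36 36 61) = 01 aa; tag = H(5f 56 5c 5c 5c 5c 01 aa) = 02d0
m3: inner = H(35 3c 36 36 36 36 0f) = 01 58; tag = H(5f 56 5c 5c 5c 5c 01 58) = 027e ← matches

3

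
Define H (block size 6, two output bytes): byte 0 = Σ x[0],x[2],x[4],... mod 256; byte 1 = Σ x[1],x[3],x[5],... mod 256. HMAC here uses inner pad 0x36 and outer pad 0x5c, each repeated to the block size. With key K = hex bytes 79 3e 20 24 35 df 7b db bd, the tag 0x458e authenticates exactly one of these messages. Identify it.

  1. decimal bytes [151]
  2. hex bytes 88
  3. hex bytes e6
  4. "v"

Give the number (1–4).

1

Key hex bytes 79 3e 20 24 35 df 7b db bd is 9 bytes > B = 6, so hash it first: H(key) = 06 1c, then zero-pad to 6 bytes: K' = 06 1c 00 00 00 00.
K' ⊕ ipad = 30 2a 36 36 36 36; K' ⊕ opad = 5a 40 5c 5c 5c 5c.
m1: inner = H(30 2a 36 36 36 36 97) = 33 96; tag = H(5a 40 5c 5c 5c 5c 33 96) = 458e ← matches
m2: inner = H(30 2a 36 36 36 36 88) = 24 96; tag = H(5a 40 5c 5c 5c 5c 24 96) = 368e
m3: inner = H(30 2a 36 36 36 36 e6) = 82 96; tag = H(5a 40 5c 5c 5c 5c 82 96) = 948e
m4: inner = H(30 2a 36 36 36 36 76) = 12 96; tag = H(5a 40 5c 5c 5c 5c 12 96) = 248e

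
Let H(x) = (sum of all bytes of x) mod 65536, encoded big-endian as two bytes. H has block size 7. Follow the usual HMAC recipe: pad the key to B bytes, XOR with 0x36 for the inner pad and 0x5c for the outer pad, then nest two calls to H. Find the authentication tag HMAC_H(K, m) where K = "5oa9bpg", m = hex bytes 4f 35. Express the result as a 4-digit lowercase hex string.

0216

Key "5oa9bpg" = 35 6f 61 39 62 70 67 is exactly B = 7 bytes: K' = 35 6f 61 39 62 70 67.
K' ⊕ ipad = 03 59 57 0f 54 46 51.  K' ⊕ opad = 69 33 3d 65 3e 2c 3b.
Inner input = (K'⊕ipad) ∥ m = 03 59 57 0f 54 46 51 ∥ 4f 35.
Inner hash: sum = 3+89+87+15+84+70+81+79+53 = 561 → 02 31.
Outer input = (K'⊕opad) ∥ inner = 69 33 3d 65 3e 2c 3b ∥ 02 31.
Outer hash (tag): sum = 105+51+61+101+62+44+59+2+49 = 534 → 02 16.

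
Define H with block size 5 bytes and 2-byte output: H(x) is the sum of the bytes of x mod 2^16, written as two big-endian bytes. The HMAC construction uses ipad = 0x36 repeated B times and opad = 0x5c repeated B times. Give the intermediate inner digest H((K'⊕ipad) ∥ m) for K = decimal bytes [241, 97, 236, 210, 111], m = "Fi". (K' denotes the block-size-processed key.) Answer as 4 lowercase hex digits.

Key decimal bytes [241, 97, 236, 210, 111] = f1 61 ec d2 6f is exactly B = 5 bytes: K' = f1 61 ec d2 6f.
K' ⊕ ipad = c7 57 da e4 59.
Inner input = c7 57 da e4 59 ∥ 46 69.
Inner hash: sum = 199+87+218+228+89+70+105 = 996 → 03 e4.

03e4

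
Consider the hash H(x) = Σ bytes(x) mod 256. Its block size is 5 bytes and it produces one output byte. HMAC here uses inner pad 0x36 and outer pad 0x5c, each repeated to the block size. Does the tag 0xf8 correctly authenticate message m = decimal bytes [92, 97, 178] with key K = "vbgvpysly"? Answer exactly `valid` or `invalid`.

Key "vbgvpysly" = 76 62 67 76 70 79 73 6c 79 is 9 bytes > B = 5, so hash it first: H(key) = f6, then zero-pad to 5 bytes: K' = f6 00 00 00 00.
K' ⊕ ipad = c0 36 36 36 36; K' ⊕ opad = aa 5c 5c 5c 5c.
Inner hash: sum = 192+54+54+54+54+92+97+178 = 775; mod 256 = 7 → 07.
Outer hash (recomputed tag): sum = 170+92+92+92+92+7 = 545; mod 256 = 33 → 21.
Recomputed tag = 21; claimed = f8 → mismatch.

invalid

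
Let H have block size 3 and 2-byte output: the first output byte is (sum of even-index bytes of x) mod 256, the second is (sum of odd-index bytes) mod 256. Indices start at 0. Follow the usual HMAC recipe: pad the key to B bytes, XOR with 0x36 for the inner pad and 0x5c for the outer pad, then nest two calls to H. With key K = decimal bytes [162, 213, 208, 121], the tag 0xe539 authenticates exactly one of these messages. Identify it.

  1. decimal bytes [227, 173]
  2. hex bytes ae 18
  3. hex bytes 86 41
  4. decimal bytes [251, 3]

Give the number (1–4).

1

Key decimal bytes [162, 213, 208, 121] = a2 d5 d0 79 is 4 bytes > B = 3, so hash it first: H(key) = 72 4e, then zero-pad to 3 bytes: K' = 72 4e 00.
K' ⊕ ipad = 44 78 36; K' ⊕ opad = 2e 12 5c.
m1: inner = H(44 78 36 e3 ad) = 27 5b; tag = H(2e 12 5c 27 5b) = e539 ← matches
m2: inner = H(44 78 36 ae 18) = 92 26; tag = H(2e 12 5c 92 26) = b0a4
m3: inner = H(44 78 36 86 41) = bb fe; tag = H(2e 12 5c bb fe) = 88cd
m4: inner = H(44 78 36 fb 03) = 7d 73; tag = H(2e 12 5c 7d 73) = fd8f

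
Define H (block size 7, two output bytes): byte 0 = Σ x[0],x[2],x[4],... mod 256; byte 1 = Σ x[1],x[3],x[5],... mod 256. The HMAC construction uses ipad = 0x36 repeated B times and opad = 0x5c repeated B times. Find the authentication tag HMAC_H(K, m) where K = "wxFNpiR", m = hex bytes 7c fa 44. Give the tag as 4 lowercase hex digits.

Key "wxFNpiR" = 77 78 46 4e 70 69 52 is exactly B = 7 bytes: K' = 77 78 46 4e 70 69 52.
K' ⊕ ipad = 41 4e 70 78 46 5f 64.  K' ⊕ opad = 2b 24 1a 12 2c 35 0e.
Inner input = (K'⊕ipad) ∥ m = 41 4e 70 78 46 5f 64 ∥ 7c fa 44.
Inner hash: even-index sum = 597 mod 256 = 85; odd-index sum = 485 mod 256 = 229 → 55 e5.
Outer input = (K'⊕opad) ∥ inner = 2b 24 1a 12 2c 35 0e ∥ 55 e5.
Outer hash (tag): even-index sum = 356 mod 256 = 100; odd-index sum = 192 mod 256 = 192 → 64 c0.

64c0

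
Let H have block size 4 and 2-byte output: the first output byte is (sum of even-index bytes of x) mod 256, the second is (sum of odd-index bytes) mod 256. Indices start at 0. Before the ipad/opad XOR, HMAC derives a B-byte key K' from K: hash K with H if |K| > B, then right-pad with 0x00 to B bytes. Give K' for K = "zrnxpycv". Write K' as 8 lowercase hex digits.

bbd90000

|K| = 8 > B = 4, so first hash the key.
H(K): even-index sum = 443 mod 256 = 187; odd-index sum = 473 mod 256 = 217 → bb d9.
Zero-pad H(K) = bb d9 to 4 bytes: K' = bb d9 00 00.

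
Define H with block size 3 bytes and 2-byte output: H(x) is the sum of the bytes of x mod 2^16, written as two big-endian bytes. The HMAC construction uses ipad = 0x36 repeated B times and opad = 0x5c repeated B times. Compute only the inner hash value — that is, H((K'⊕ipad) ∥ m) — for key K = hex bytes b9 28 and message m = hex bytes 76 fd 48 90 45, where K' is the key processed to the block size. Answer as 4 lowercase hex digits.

Key hex bytes b9 28 is 2 bytes ≤ B = 3; zero-pad to 3 bytes: K' = b9 28 00.
K' ⊕ ipad = 8f 1e 36.
Inner input = 8f 1e 36 ∥ 76 fd 48 90 45.
Inner hash: sum = 143+30+54+118+253+72+144+69 = 883 → 03 73.

0373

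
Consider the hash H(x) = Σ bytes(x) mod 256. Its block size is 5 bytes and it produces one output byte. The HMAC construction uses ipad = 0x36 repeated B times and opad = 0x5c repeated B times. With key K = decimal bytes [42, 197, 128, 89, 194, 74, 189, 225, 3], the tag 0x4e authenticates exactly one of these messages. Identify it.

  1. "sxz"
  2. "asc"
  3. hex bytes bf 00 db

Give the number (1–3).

3

Key decimal bytes [42, 197, 128, 89, 194, 74, 189, 225, 3] = 2a c5 80 59 c2 4a bd e1 03 is 9 bytes > B = 5, so hash it first: H(key) = 75, then zero-pad to 5 bytes: K' = 75 00 00 00 00.
K' ⊕ ipad = 43 36 36 36 36; K' ⊕ opad = 29 5c 5c 5c 5c.
m1: inner = H(43 36 36 36 36 73 78 7a) = 80; tag = H(29 5c 5c 5c 5c 80) = 19
m2: inner = H(43 36 36 36 36 61 73 63) = 52; tag = H(29 5c 5c 5c 5c 52) = eb
m3: inner = H(43 36 36 36 36 bf 00 db) = b5; tag = H(29 5c 5c 5c 5c b5) = 4e ← matches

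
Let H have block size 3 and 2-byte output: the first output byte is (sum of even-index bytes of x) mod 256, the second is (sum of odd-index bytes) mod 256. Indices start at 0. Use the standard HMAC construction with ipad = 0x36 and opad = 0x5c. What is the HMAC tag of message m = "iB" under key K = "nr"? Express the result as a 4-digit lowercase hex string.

Key "nr" = 6e 72 is 2 bytes ≤ B = 3; zero-pad to 3 bytes: K' = 6e 72 00.
K' ⊕ ipad = 58 44 36.  K' ⊕ opad = 32 2e 5c.
Inner input = (K'⊕ipad) ∥ m = 58 44 36 ∥ 69 42.
Inner hash: even-index sum = 208 mod 256 = 208; odd-index sum = 173 mod 256 = 173 → d0 ad.
Outer input = (K'⊕opad) ∥ inner = 32 2e 5c ∥ d0 ad.
Outer hash (tag): even-index sum = 315 mod 256 = 59; odd-index sum = 254 mod 256 = 254 → 3b fe.

3bfe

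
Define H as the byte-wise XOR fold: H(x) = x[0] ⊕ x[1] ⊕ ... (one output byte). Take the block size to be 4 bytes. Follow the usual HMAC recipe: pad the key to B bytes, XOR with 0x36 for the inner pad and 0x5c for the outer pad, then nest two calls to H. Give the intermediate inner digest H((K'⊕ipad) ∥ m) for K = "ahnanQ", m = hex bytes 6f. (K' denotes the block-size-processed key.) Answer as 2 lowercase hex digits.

Key "ahnanQ" = 61 68 6e 61 6e 51 is 6 bytes > B = 4, so hash it first: H(key) = 39, then zero-pad to 4 bytes: K' = 39 00 00 00.
K' ⊕ ipad = 0f 36 36 36.
Inner input = 0f 36 36 36 ∥ 6f.
Inner hash: XOR 0f⊕36⊕36⊕36⊕6f = 56.

56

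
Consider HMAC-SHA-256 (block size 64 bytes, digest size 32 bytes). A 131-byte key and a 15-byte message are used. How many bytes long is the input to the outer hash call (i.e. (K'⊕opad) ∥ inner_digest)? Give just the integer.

Key is 131 > 64 bytes, so it is hashed to 32 bytes then zero-padded to 64: |K'| = 64.
Outer input = (K'⊕opad) ∥ H(inner) → 64 + 32 = 96 bytes.

96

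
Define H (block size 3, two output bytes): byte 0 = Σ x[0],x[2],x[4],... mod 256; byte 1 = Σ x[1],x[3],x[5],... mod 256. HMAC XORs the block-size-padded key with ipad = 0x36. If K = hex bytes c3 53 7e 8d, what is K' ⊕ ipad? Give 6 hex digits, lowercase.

Key hex bytes c3 53 7e 8d is 4 bytes > B = 3, so hash it first: H(key) = 41 e0, then zero-pad to 3 bytes: K' = 41 e0 00.
XOR each byte with 0x36: 41⊕36=77, e0⊕36=d6, 00⊕36=36.

77d636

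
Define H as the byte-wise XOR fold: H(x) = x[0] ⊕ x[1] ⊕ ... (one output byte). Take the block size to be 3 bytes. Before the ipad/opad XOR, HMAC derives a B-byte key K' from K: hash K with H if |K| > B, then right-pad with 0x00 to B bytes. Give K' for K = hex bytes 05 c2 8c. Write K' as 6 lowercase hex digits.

05c28c

Key hex bytes 05 c2 8c is exactly B = 3 bytes: K' = 05 c2 8c.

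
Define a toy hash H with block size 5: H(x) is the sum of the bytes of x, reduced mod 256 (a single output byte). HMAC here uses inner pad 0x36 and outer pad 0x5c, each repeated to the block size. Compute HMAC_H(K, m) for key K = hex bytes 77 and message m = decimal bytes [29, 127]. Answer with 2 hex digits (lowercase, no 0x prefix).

50

Key hex bytes 77 is 1 byte ≤ B = 5; zero-pad to 5 bytes: K' = 77 00 00 00 00.
K' ⊕ ipad = 41 36 36 36 36.  K' ⊕ opad = 2b 5c 5c 5c 5c.
Inner input = (K'⊕ipad) ∥ m = 41 36 36 36 36 ∥ 1d 7f.
Inner hash: sum = 65+54+54+54+54+29+127 = 437; mod 256 = 181 → b5.
Outer input = (K'⊕opad) ∥ inner = 2b 5c 5c 5c 5c ∥ b5.
Outer hash (tag): sum = 43+92+92+92+92+181 = 592; mod 256 = 80 → 50.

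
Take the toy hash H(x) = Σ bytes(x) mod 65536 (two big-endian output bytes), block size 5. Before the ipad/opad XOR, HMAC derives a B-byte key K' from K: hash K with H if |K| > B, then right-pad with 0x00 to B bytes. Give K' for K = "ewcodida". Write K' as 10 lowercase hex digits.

0340000000

|K| = 8 > B = 5, so first hash the key.
H(K): sum = 101+119+99+111+100+105+100+97 = 832 → 03 40.
Zero-pad H(K) = 03 40 to 5 bytes: K' = 03 40 00 00 00.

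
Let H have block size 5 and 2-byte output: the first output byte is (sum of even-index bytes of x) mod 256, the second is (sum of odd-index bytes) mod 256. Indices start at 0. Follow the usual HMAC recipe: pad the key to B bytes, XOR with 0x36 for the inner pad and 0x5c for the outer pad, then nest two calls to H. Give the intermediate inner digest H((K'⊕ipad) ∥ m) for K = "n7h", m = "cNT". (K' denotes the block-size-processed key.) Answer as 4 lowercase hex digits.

Key "n7h" = 6e 37 68 is 3 bytes ≤ B = 5; zero-pad to 5 bytes: K' = 6e 37 68 00 00.
K' ⊕ ipad = 58 01 5e 36 36.
Inner input = 58 01 5e 36 36 ∥ 63 4e 54.
Inner hash: even-index sum = 314 mod 256 = 58; odd-index sum = 238 mod 256 = 238 → 3a ee.

3aee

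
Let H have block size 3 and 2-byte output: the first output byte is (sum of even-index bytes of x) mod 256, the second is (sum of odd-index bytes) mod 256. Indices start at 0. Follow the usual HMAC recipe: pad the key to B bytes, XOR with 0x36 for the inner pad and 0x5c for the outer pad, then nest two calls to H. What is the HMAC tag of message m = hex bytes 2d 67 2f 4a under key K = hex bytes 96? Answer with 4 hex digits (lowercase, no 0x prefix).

Key hex bytes 96 is 1 byte ≤ B = 3; zero-pad to 3 bytes: K' = 96 00 00.
K' ⊕ ipad = a0 36 36.  K' ⊕ opad = ca 5c 5c.
Inner input = (K'⊕ipad) ∥ m = a0 36 36 ∥ 2d 67 2f 4a.
Inner hash: even-index sum = 391 mod 256 = 135; odd-index sum = 146 mod 256 = 146 → 87 92.
Outer input = (K'⊕opad) ∥ inner = ca 5c 5c ∥ 87 92.
Outer hash (tag): even-index sum = 440 mod 256 = 184; odd-index sum = 227 mod 256 = 227 → b8 e3.

b8e3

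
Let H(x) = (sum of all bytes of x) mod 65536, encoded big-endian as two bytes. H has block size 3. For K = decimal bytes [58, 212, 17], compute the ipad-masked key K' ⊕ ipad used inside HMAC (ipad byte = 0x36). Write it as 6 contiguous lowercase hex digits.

0ce227

Key decimal bytes [58, 212, 17] = 3a d4 11 is exactly B = 3 bytes: K' = 3a d4 11.
XOR each byte with 0x36: 3a⊕36=0c, d4⊕36=e2, 11⊕36=27.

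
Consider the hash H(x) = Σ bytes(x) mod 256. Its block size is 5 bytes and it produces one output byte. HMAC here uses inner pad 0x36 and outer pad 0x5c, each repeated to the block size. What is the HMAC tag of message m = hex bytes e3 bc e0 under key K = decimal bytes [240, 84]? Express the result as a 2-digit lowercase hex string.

11

Key decimal bytes [240, 84] = f0 54 is 2 bytes ≤ B = 5; zero-pad to 5 bytes: K' = f0 54 00 00 00.
K' ⊕ ipad = c6 62 36 36 36.  K' ⊕ opad = ac 08 5c 5c 5c.
Inner input = (K'⊕ipad) ∥ m = c6 62 36 36 36 ∥ e3 bc e0.
Inner hash: sum = 198+98+54+54+54+227+188+224 = 1097; mod 256 = 73 → 49.
Outer input = (K'⊕opad) ∥ inner = ac 08 5c 5c 5c ∥ 49.
Outer hash (tag): sum = 172+8+92+92+92+73 = 529; mod 256 = 17 → 11.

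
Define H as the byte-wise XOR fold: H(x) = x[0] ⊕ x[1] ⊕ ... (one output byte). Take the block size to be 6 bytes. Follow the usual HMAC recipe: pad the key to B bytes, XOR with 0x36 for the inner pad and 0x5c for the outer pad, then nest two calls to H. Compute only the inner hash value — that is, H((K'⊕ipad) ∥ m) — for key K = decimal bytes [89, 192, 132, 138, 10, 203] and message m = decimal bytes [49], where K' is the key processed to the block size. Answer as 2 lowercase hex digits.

Key decimal bytes [89, 192, 132, 138, 10, 203] = 59 c0 84 8a 0a cb is exactly B = 6 bytes: K' = 59 c0 84 8a 0a cb.
K' ⊕ ipad = 6f f6 b2 bc 3c fd.
Inner input = 6f f6 b2 bc 3c fd ∥ 31.
Inner hash: XOR 6f⊕f6⊕b2⊕bc⊕3c⊕fd⊕31 = 67.

67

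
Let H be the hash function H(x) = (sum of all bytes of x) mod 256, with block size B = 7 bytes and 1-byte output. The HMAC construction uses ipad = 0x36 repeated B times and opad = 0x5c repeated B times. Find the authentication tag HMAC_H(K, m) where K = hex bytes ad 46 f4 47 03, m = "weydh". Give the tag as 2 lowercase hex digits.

Key hex bytes ad 46 f4 47 03 is 5 bytes ≤ B = 7; zero-pad to 7 bytes: K' = ad 46 f4 47 03 00 00.
K' ⊕ ipad = 9b 70 c2 71 35 36 36.  K' ⊕ opad = f1 1a a8 1b 5f 5c 5c.
Inner input = (K'⊕ipad) ∥ m = 9b 70 c2 71 35 36 36 ∥ 77 65 79 64 68.
Inner hash: sum = 155+112+194+113+53+54+54+119+101+121+100+104 = 1280; mod 256 = 0 → 00.
Outer input = (K'⊕opad) ∥ inner = f1 1a a8 1b 5f 5c 5c ∥ 00.
Outer hash (tag): sum = 241+26+168+27+95+92+92+0 = 741; mod 256 = 229 → e5.

e5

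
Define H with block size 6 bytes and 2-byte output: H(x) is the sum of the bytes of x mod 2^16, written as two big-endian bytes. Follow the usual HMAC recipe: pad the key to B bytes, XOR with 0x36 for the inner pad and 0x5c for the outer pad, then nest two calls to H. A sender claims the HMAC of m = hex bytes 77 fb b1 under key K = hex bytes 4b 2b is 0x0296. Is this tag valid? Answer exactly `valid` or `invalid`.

valid

Key hex bytes 4b 2b is 2 bytes ≤ B = 6; zero-pad to 6 bytes: K' = 4b 2b 00 00 00 00.
K' ⊕ ipad = 7d 1d 36 36 36 36; K' ⊕ opad = 17 77 5c 5c 5c 5c.
Inner hash: sum = 125+29+54+54+54+54+119+251+177 = 917 → 03 95.
Outer hash (recomputed tag): sum = 23+119+92+92+92+92+3+149 = 662 → 02 96.
Recomputed tag = 0296; claimed = 0296 → match.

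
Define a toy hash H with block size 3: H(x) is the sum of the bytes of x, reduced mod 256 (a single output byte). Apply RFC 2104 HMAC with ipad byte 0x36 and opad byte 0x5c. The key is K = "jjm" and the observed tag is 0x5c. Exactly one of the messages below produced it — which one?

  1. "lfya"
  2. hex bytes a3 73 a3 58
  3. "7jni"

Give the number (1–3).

1

Key "jjm" = 6a 6a 6d is exactly B = 3 bytes: K' = 6a 6a 6d.
K' ⊕ ipad = 5c 5c 5b; K' ⊕ opad = 36 36 31.
m1: inner = H(5c 5c 5b 6c 66 79 61) = bf; tag = H(36 36 31 bf) = 5c ← matches
m2: inner = H(5c 5c 5b a3 73 a3 58) = 24; tag = H(36 36 31 24) = c1
m3: inner = H(5c 5c 5b 37 6a 6e 69) = 8b; tag = H(36 36 31 8b) = 28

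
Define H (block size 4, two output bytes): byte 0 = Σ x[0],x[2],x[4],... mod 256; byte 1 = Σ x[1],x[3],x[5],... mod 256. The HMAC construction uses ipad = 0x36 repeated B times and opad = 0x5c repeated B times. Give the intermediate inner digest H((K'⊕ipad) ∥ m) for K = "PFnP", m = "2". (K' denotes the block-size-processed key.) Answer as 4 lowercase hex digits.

Key "PFnP" = 50 46 6e 50 is exactly B = 4 bytes: K' = 50 46 6e 50.
K' ⊕ ipad = 66 70 58 66.
Inner input = 66 70 58 66 ∥ 32.
Inner hash: even-index sum = 240 mod 256 = 240; odd-index sum = 214 mod 256 = 214 → f0 d6.

f0d6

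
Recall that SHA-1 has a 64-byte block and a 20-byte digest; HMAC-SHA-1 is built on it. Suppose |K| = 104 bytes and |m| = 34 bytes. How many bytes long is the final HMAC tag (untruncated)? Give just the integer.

The tag is one SHA-1 digest: 20 bytes.

20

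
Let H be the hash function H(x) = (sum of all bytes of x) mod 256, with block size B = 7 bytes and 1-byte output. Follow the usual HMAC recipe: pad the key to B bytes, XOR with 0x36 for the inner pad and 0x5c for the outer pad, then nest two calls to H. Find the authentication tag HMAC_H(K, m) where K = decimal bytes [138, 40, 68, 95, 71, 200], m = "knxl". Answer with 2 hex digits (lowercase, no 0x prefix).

Key decimal bytes [138, 40, 68, 95, 71, 200] = 8a 28 44 5f 47 c8 is 6 bytes ≤ B = 7; zero-pad to 7 bytes: K' = 8a 28 44 5f 47 c8 00.
K' ⊕ ipad = bc 1e 72 69 71 fe 36.  K' ⊕ opad = d6 74 18 03 1b 94 5c.
Inner input = (K'⊕ipad) ∥ m = bc 1e 72 69 71 fe 36 ∥ 6b 6e 78 6c.
Inner hash: sum = 188+30+114+105+113+254+54+107+110+120+108 = 1303; mod 256 = 23 → 17.
Outer input = (K'⊕opad) ∥ inner = d6 74 18 03 1b 94 5c ∥ 17.
Outer hash (tag): sum = 214+116+24+3+27+148+92+23 = 647; mod 256 = 135 → 87.

87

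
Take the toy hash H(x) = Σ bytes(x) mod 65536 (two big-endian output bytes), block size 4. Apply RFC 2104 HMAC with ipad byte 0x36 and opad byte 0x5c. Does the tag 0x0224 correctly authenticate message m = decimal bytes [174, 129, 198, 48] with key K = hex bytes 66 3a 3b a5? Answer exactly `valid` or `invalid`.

Key hex bytes 66 3a 3b a5 is exactly B = 4 bytes: K' = 66 3a 3b a5.
K' ⊕ ipad = 50 0c 0d 93; K' ⊕ opad = 3a 66 67 f9.
Inner hash: sum = 80+12+13+147+174+129+198+48 = 801 → 03 21.
Outer hash (recomputed tag): sum = 58+102+103+249+3+33 = 548 → 02 24.
Recomputed tag = 0224; claimed = 0224 → match.

valid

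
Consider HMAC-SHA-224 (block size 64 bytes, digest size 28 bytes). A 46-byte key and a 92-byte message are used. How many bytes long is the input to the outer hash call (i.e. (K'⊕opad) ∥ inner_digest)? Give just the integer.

Key is 46 ≤ 64 bytes, zero-padded: |K'| = 64.
Outer input = (K'⊕opad) ∥ H(inner) → 64 + 28 = 92 bytes.

92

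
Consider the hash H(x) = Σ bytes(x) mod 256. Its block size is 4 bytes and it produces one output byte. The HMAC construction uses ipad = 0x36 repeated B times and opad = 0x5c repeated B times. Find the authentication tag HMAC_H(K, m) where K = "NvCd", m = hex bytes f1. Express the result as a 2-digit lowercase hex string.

03

Key "NvCd" = 4e 76 43 64 is exactly B = 4 bytes: K' = 4e 76 43 64.
K' ⊕ ipad = 78 40 75 52.  K' ⊕ opad = 12 2a 1f 38.
Inner input = (K'⊕ipad) ∥ m = 78 40 75 52 ∥ f1.
Inner hash: sum = 120+64+117+82+241 = 624; mod 256 = 112 → 70.
Outer input = (K'⊕opad) ∥ inner = 12 2a 1f 38 ∥ 70.
Outer hash (tag): sum = 18+42+31+56+112 = 259; mod 256 = 3 → 03.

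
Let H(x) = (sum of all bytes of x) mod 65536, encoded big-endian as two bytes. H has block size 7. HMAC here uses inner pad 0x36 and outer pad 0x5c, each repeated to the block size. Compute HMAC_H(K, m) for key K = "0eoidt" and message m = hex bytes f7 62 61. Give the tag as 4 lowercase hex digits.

0261

Key "0eoidt" = 30 65 6f 69 64 74 is 6 bytes ≤ B = 7; zero-pad to 7 bytes: K' = 30 65 6f 69 64 74 00.
K' ⊕ ipad = 06 53 59 5f 52 42 36.  K' ⊕ opad = 6c 39 33 35 38 28 5c.
Inner input = (K'⊕ipad) ∥ m = 06 53 59 5f 52 42 36 ∥ f7 62 61.
Inner hash: sum = 6+83+89+95+82+66+54+247+98+97 = 917 → 03 95.
Outer input = (K'⊕opad) ∥ inner = 6c 39 33 35 38 28 5c ∥ 03 95.
Outer hash (tag): sum = 108+57+51+53+56+40+92+3+149 = 609 → 02 61.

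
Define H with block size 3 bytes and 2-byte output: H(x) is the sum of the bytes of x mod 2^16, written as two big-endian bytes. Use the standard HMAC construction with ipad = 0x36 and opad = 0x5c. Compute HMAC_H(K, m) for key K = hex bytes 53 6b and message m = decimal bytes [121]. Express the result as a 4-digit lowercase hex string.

0114

Key hex bytes 53 6b is 2 bytes ≤ B = 3; zero-pad to 3 bytes: K' = 53 6b 00.
K' ⊕ ipad = 65 5d 36.  K' ⊕ opad = 0f 37 5c.
Inner input = (K'⊕ipad) ∥ m = 65 5d 36 ∥ 79.
Inner hash: sum = 101+93+54+121 = 369 → 01 71.
Outer input = (K'⊕opad) ∥ inner = 0f 37 5c ∥ 01 71.
Outer hash (tag): sum = 15+55+92+1+113 = 276 → 01 14.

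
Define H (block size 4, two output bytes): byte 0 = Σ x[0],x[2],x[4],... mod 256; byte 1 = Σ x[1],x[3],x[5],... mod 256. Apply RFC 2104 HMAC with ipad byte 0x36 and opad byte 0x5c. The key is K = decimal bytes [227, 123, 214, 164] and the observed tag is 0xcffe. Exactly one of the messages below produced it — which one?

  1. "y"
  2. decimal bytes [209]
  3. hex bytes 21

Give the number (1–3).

2

Key decimal bytes [227, 123, 214, 164] = e3 7b d6 a4 is exactly B = 4 bytes: K' = e3 7b d6 a4.
K' ⊕ ipad = d5 4d e0 92; K' ⊕ opad = bf 27 8a f8.
m1: inner = H(d5 4d e0 92 79) = 2e df; tag = H(bf 27 8a f8 2e df) = 77fe
m2: inner = H(d5 4d e0 92 d1) = 86 df; tag = H(bf 27 8a f8 86 df) = cffe ← matches
m3: inner = H(d5 4d e0 92 21) = d6 df; tag = H(bf 27 8a f8 d6 df) = 1ffe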